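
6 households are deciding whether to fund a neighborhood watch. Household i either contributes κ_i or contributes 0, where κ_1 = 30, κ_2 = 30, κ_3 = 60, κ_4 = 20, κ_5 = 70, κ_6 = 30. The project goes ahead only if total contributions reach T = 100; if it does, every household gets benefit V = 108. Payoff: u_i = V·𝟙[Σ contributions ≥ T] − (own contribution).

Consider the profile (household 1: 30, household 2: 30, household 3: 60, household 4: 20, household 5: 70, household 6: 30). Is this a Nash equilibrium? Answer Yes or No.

No

Total = 240 ≥ 100: provided.
Household 1 (pledges 30, payoff 78): dropping to 0 → total 210, payoff 108. Profitable deviation.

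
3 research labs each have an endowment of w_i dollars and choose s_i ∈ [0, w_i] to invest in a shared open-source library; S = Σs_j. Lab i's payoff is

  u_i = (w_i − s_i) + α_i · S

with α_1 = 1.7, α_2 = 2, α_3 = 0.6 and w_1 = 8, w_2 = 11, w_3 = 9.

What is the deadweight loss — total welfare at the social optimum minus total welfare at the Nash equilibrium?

29.7

∂u_i/∂s_i = α_i − 1, so lab i contributes w_i if α_i > 1, else 0.
α_i > 1 for i ∈ {1, 2}; NE contributions (8, 11, 0), S = 19.
W^NE = Σw_i − S^NE + (Σα_i)·S^NE = 28 + 3.3·19 = 90.7.
Planner: ∂(Σu_j)/∂s_i = Σα_j − 1 = 3.3 > 0, so everyone contributes w_i; S^SO = 28, W^SO = 28 + 3.3·28 = 120.4.
Deadweight loss = 29.7.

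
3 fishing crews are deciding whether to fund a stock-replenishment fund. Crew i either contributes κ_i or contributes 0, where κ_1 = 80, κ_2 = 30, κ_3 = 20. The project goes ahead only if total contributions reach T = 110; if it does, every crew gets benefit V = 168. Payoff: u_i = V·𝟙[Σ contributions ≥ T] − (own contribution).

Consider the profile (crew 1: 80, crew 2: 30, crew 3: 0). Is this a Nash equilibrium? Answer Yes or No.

Yes

Total = 110 ≥ 110: provided.
Crew 1 (pledges 80, payoff 88): dropping to 0 → total 30, payoff 0. No gain.
Crew 2 (pledges 30, payoff 138): dropping to 0 → total 80, payoff 0. No gain.
Crew 3 (pledges 0, payoff 168): pledging 20 → total 130, payoff 148. No gain.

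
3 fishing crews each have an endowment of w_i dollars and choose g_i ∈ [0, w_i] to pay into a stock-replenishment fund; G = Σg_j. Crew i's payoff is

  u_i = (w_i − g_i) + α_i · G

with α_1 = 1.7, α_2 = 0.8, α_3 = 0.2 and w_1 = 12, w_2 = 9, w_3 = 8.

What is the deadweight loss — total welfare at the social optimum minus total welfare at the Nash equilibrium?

∂u_i/∂g_i = α_i − 1, so crew i contributes w_i if α_i > 1, else 0.
α_i > 1 for i ∈ {1}; NE contributions (12, 0, 0), G = 12.
W^NE = Σw_i − G^NE + (Σα_i)·G^NE = 29 + 1.7·12 = 49.4.
Planner: ∂(Σu_j)/∂g_i = Σα_j − 1 = 1.7 > 0, so everyone contributes w_i; G^SO = 29, W^SO = 29 + 1.7·29 = 78.3.
Deadweight loss = 28.9.

28.9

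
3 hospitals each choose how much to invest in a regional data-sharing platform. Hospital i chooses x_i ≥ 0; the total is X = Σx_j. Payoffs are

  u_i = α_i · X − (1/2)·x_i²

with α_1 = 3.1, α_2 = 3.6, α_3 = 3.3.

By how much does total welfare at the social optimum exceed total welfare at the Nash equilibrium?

Hospital i's FOC: ∂u_i/∂x_i = α_i − x_i = 0, so x_i* = α_i.
NE contributions = (3.1, 3.6, 3.3); X = 10.
W^NE = (Σα)·X − ½Σα_i² = 10² − ½·33.46 = 83.27.
Planner sets x_i = Σα_j = 10 for every i, so X^SO = 3·10 = 30.
W^SO = (Σα)·X^SO − ½·3·(Σα)² = (3/2)·10² = 150.
Deadweight loss = W^SO − W^NE = 66.73.

66.73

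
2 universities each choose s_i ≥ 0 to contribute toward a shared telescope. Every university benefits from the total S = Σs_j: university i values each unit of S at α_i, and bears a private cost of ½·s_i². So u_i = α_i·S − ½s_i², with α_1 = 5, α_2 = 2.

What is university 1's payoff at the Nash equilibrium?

22.5

University i's FOC: ∂u_i/∂s_i = α_i − s_i = 0, so s_i* = α_i.
NE contributions = (5, 2); S = 7.
u_1 = α_1·S − ½·(s_1)² = 5·7 − ½·5² = 22.5.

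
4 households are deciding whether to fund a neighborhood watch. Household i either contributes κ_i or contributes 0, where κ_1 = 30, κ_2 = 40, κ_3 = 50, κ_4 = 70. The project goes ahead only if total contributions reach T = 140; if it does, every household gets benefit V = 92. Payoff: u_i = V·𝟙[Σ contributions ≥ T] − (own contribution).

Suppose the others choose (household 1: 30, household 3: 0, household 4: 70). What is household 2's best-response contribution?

40

Others' total = 100. Contributing 40 brings total to 140 ≥ 140: gain V − κ_2 = 52.
Best response: 40.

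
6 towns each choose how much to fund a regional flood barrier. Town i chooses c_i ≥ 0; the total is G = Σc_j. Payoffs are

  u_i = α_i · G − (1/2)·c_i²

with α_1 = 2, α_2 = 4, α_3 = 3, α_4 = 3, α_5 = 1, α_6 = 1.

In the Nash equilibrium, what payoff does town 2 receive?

Town i's FOC: ∂u_i/∂c_i = α_i − c_i = 0, so c_i* = α_i.
NE contributions = (2, 4, 3, 3, 1, 1); G = 14.
u_2 = α_2·G − ½·(c_2)² = 4·14 − ½·4² = 48.

48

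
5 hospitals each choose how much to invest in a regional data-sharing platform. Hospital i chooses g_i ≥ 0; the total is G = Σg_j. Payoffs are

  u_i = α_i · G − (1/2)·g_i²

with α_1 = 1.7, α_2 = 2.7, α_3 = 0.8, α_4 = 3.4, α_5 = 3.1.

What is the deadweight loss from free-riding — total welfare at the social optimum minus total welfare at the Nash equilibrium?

Hospital i's FOC: ∂u_i/∂g_i = α_i − g_i = 0, so g_i* = α_i.
NE contributions = (1.7, 2.7, 0.8, 3.4, 3.1); G = 11.7.
W^NE = (Σα)·G − ½Σα_i² = 11.7² − ½·31.99 = 120.895.
Planner sets g_i = Σα_j = 11.7 for every i, so G^SO = 5·11.7 = 58.5.
W^SO = (Σα)·G^SO − ½·5·(Σα)² = (5/2)·11.7² = 342.225.
Deadweight loss = W^SO − W^NE = 221.33.

221.33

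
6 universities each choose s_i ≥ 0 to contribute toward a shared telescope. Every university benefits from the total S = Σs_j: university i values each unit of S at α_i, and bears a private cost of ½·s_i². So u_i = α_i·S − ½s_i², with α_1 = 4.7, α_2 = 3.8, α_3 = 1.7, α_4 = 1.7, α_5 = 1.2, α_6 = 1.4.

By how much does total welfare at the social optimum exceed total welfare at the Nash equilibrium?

University i's FOC: ∂u_i/∂s_i = α_i − s_i = 0, so s_i* = α_i.
NE contributions = (4.7, 3.8, 1.7, 1.7, 1.2, 1.4); S = 14.5.
W^NE = (Σα)·S − ½Σα_i² = 14.5² − ½·45.71 = 187.395.
Planner sets s_i = Σα_j = 14.5 for every i, so S^SO = 6·14.5 = 87.
W^SO = (Σα)·S^SO − ½·6·(Σα)² = (6/2)·14.5² = 630.75.
Deadweight loss = W^SO − W^NE = 443.355.

443.355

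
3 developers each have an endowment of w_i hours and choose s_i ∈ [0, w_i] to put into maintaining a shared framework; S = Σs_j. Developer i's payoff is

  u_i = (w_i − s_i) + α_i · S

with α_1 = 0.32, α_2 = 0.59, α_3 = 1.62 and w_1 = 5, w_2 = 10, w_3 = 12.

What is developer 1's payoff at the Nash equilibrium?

8.84

∂u_i/∂s_i = α_i − 1, so developer i contributes w_i if α_i > 1, else 0.
α_i > 1 for i ∈ {3}; NE contributions (0, 0, 12), S = 12.
u_1 = (5 − 0) + 0.32·12 = 8.84.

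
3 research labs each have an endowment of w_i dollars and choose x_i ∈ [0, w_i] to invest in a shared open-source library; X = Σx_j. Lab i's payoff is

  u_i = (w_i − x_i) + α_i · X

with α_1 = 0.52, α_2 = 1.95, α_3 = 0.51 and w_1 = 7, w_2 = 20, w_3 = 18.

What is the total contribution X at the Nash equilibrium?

∂u_i/∂x_i = α_i − 1, so lab i contributes w_i if α_i > 1, else 0.
α_i > 1 for i ∈ {2}; NE contributions (0, 20, 0), X = 20.

20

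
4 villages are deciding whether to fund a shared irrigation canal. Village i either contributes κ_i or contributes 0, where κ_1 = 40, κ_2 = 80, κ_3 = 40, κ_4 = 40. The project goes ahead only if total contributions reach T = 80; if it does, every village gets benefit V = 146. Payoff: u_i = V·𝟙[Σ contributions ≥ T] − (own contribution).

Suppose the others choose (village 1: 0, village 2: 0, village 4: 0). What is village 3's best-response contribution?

Others' total = 0. Even contributing 40 gives 40 < 80: no benefit either way.
Best response: 0.

0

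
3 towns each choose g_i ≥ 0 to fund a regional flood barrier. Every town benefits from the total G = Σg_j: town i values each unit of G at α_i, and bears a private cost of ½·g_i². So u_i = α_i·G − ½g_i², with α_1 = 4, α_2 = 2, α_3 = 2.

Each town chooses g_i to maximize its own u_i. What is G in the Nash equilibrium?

8

Town i's FOC: ∂u_i/∂g_i = α_i − g_i = 0, so g_i* = α_i.
NE contributions = (4, 2, 2); G = 8.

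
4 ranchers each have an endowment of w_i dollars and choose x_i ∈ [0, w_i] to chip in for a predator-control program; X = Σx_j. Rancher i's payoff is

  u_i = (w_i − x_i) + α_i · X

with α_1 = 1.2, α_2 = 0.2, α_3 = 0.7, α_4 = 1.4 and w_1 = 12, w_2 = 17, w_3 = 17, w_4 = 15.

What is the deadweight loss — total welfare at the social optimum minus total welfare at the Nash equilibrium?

∂u_i/∂x_i = α_i − 1, so rancher i contributes w_i if α_i > 1, else 0.
α_i > 1 for i ∈ {1, 4}; NE contributions (12, 0, 0, 15), X = 27.
W^NE = Σw_i − X^NE + (Σα_i)·X^NE = 61 + 2.5·27 = 128.5.
Planner: ∂(Σu_j)/∂x_i = Σα_j − 1 = 2.5 > 0, so everyone contributes w_i; X^SO = 61, W^SO = 61 + 2.5·61 = 213.5.
Deadweight loss = 85.

85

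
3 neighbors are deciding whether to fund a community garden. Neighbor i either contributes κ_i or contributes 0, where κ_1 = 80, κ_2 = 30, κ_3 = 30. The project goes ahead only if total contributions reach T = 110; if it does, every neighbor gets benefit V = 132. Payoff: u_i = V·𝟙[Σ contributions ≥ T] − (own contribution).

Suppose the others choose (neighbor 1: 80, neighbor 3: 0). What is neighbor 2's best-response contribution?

30

Others' total = 80. Contributing 30 brings total to 110 ≥ 110: gain V − κ_2 = 102.
Best response: 30.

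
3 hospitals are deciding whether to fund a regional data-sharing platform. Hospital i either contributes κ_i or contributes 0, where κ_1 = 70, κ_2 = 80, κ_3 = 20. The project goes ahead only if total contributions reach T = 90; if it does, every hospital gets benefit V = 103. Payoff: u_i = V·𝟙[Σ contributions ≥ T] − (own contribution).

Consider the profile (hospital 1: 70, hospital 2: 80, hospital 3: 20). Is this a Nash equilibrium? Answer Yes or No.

Total = 170 ≥ 90: provided.
Hospital 1 (pledges 70, payoff 33): dropping to 0 → total 100, payoff 103. Profitable deviation.

No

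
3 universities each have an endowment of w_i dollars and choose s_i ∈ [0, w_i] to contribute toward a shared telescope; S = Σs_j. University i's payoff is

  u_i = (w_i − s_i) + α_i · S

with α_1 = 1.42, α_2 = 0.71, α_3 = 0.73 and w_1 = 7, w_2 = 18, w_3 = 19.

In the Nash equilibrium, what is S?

7

∂u_i/∂s_i = α_i − 1, so university i contributes w_i if α_i > 1, else 0.
α_i > 1 for i ∈ {1}; NE contributions (7, 0, 0), S = 7.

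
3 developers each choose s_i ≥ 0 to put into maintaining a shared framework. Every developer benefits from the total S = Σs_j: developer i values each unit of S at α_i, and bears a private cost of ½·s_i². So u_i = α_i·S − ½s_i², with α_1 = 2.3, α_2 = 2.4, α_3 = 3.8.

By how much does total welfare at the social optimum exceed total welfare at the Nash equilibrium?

Developer i's FOC: ∂u_i/∂s_i = α_i − s_i = 0, so s_i* = α_i.
NE contributions = (2.3, 2.4, 3.8); S = 8.5.
W^NE = (Σα)·S − ½Σα_i² = 8.5² − ½·25.49 = 59.505.
Planner sets s_i = Σα_j = 8.5 for every i, so S^SO = 3·8.5 = 25.5.
W^SO = (Σα)·S^SO − ½·3·(Σα)² = (3/2)·8.5² = 108.375.
Deadweight loss = W^SO − W^NE = 48.87.

48.87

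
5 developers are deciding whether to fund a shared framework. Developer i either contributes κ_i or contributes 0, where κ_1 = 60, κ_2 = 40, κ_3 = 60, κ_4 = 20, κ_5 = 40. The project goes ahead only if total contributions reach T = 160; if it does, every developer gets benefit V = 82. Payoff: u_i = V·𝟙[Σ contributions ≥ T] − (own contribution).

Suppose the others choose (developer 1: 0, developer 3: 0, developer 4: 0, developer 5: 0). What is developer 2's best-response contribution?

Others' total = 0. Even contributing 40 gives 40 < 160: no benefit either way.
Best response: 0.

0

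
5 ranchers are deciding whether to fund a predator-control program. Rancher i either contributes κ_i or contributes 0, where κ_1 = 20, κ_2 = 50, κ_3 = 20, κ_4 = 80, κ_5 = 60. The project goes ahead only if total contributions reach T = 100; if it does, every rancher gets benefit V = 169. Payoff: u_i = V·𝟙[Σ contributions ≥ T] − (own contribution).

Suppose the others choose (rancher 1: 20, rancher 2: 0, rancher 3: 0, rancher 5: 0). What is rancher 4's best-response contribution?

Others' total = 20. Contributing 80 brings total to 100 ≥ 100: gain V − κ_4 = 89.
Best response: 80.

80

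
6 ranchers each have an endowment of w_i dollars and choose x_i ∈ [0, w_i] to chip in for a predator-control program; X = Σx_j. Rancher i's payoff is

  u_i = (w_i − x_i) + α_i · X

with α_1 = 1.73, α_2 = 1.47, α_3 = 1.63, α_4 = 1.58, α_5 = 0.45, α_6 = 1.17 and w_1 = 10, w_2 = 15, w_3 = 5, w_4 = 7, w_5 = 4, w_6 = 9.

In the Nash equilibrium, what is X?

46

∂u_i/∂x_i = α_i − 1, so rancher i contributes w_i if α_i > 1, else 0.
α_i > 1 for i ∈ {1, 2, 3, 4, 6}; NE contributions (10, 15, 5, 7, 0, 9), X = 46.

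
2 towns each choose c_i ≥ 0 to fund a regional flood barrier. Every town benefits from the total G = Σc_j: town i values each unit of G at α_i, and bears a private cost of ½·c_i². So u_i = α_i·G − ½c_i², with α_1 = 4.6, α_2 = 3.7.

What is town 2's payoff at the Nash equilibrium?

Town i's FOC: ∂u_i/∂c_i = α_i − c_i = 0, so c_i* = α_i.
NE contributions = (4.6, 3.7); G = 8.3.
u_2 = α_2·G − ½·(c_2)² = 3.7·8.3 − ½·3.7² = 23.865.

23.865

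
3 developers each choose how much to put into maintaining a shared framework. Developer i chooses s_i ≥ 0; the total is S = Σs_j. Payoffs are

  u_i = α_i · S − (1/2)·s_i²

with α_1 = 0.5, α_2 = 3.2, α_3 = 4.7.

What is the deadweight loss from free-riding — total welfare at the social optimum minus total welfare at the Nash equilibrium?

Developer i's FOC: ∂u_i/∂s_i = α_i − s_i = 0, so s_i* = α_i.
NE contributions = (0.5, 3.2, 4.7); S = 8.4.
W^NE = (Σα)·S − ½Σα_i² = 8.4² − ½·32.58 = 54.27.
Planner sets s_i = Σα_j = 8.4 for every i, so S^SO = 3·8.4 = 25.2.
W^SO = (Σα)·S^SO − ½·3·(Σα)² = (3/2)·8.4² = 105.84.
Deadweight loss = W^SO − W^NE = 51.57.

51.57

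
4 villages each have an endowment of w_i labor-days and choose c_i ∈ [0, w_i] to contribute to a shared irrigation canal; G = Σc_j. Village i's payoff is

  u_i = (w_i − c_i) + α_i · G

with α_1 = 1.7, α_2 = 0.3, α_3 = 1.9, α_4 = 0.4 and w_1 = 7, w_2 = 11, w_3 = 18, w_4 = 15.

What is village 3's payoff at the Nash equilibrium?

∂u_i/∂c_i = α_i − 1, so village i contributes w_i if α_i > 1, else 0.
α_i > 1 for i ∈ {1, 3}; NE contributions (7, 0, 18, 0), G = 25.
u_3 = (18 − 18) + 1.9·25 = 47.5.

47.5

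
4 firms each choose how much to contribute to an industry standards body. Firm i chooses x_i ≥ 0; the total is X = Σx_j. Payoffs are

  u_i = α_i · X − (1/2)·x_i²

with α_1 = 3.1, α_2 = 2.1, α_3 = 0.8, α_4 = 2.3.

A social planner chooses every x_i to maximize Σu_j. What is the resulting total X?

33.2

Planner FOC: ∂(Σu_j)/∂x_i = (Σα_j) − x_i = 0, so x_i^SO = Σα_j = 8.3 for every i; X^SO = 33.2.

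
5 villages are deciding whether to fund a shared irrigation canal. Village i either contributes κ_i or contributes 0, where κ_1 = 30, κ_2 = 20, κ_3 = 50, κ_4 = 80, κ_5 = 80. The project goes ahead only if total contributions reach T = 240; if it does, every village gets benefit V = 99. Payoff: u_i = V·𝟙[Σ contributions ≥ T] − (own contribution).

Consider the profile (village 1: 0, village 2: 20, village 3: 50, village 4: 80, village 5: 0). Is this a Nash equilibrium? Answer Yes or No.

No

Total = 150 < 240: not provided.
Village 1 (pledges 0, payoff 0): pledging 30 → total 180, payoff -30. No gain.
Village 2 (pledges 20, payoff -20): dropping to 0 → total 130, payoff 0. Profitable deviation.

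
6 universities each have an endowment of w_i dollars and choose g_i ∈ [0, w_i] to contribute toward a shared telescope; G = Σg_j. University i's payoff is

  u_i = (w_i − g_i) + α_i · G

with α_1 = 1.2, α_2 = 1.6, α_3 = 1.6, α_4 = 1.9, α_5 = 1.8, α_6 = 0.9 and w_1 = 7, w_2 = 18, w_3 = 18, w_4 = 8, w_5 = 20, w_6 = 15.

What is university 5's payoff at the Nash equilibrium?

127.8

∂u_i/∂g_i = α_i − 1, so university i contributes w_i if α_i > 1, else 0.
α_i > 1 for i ∈ {1, 2, 3, 4, 5}; NE contributions (7, 18, 18, 8, 20, 0), G = 71.
u_5 = (20 − 20) + 1.8·71 = 127.8.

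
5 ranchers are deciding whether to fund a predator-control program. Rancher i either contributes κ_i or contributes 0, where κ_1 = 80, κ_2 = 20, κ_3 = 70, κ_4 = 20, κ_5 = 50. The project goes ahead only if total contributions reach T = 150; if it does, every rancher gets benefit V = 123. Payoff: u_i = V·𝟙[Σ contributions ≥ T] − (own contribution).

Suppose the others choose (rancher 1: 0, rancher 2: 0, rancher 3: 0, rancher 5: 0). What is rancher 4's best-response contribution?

Others' total = 0. Even contributing 20 gives 20 < 150: no benefit either way.
Best response: 0.

0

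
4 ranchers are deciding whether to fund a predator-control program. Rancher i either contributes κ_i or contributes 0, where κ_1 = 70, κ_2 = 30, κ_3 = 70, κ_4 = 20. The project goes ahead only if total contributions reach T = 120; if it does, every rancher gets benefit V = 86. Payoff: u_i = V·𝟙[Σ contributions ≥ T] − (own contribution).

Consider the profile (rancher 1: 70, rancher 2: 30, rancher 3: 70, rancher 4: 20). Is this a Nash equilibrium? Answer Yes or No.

No

Total = 190 ≥ 120: provided.
Rancher 1 (pledges 70, payoff 16): dropping to 0 → total 120, payoff 86. Profitable deviation.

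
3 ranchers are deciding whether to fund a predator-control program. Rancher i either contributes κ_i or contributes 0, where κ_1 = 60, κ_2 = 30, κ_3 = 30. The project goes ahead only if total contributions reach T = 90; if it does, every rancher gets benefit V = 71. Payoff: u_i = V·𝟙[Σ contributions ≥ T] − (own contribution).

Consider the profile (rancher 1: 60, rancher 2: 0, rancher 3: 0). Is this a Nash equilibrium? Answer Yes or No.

No

Total = 60 < 90: not provided.
Rancher 1 (pledges 60, payoff -60): dropping to 0 → total 0, payoff 0. Profitable deviation.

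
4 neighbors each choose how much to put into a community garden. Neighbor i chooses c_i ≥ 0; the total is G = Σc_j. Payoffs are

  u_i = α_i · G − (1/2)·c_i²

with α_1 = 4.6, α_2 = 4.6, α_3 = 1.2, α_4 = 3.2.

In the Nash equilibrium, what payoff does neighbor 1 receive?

51.98

Neighbor i's FOC: ∂u_i/∂c_i = α_i − c_i = 0, so c_i* = α_i.
NE contributions = (4.6, 4.6, 1.2, 3.2); G = 13.6.
u_1 = α_1·G − ½·(c_1)² = 4.6·13.6 − ½·4.6² = 51.98.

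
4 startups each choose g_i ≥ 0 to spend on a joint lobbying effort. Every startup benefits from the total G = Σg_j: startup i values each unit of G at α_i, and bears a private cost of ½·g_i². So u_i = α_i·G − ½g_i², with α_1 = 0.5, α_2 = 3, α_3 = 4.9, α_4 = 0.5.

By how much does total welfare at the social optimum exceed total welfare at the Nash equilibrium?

Startup i's FOC: ∂u_i/∂g_i = α_i − g_i = 0, so g_i* = α_i.
NE contributions = (0.5, 3, 4.9, 0.5); G = 8.9.
W^NE = (Σα)·G − ½Σα_i² = 8.9² − ½·33.51 = 62.455.
Planner sets g_i = Σα_j = 8.9 for every i, so G^SO = 4·8.9 = 35.6.
W^SO = (Σα)·G^SO − ½·4·(Σα)² = (4/2)·8.9² = 158.42.
Deadweight loss = W^SO − W^NE = 95.965.

95.965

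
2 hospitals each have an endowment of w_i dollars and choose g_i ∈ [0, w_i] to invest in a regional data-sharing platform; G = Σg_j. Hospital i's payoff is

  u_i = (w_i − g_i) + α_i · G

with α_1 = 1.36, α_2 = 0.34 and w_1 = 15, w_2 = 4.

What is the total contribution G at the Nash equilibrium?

∂u_i/∂g_i = α_i − 1, so hospital i contributes w_i if α_i > 1, else 0.
α_i > 1 for i ∈ {1}; NE contributions (15, 0), G = 15.

15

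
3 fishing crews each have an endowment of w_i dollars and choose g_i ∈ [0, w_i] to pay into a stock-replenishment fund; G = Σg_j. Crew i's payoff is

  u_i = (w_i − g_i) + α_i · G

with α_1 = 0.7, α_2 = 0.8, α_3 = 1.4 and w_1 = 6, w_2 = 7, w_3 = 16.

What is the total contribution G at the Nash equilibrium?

16

∂u_i/∂g_i = α_i − 1, so crew i contributes w_i if α_i > 1, else 0.
α_i > 1 for i ∈ {3}; NE contributions (0, 0, 16), G = 16.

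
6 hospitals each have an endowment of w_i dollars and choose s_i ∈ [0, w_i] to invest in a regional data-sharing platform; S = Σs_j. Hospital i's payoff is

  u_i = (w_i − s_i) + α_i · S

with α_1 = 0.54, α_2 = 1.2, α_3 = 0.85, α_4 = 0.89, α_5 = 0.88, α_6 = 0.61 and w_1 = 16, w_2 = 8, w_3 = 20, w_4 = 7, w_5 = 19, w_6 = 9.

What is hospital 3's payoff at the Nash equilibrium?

26.8

∂u_i/∂s_i = α_i − 1, so hospital i contributes w_i if α_i > 1, else 0.
α_i > 1 for i ∈ {2}; NE contributions (0, 8, 0, 0, 0, 0), S = 8.
u_3 = (20 − 0) + 0.85·8 = 26.8.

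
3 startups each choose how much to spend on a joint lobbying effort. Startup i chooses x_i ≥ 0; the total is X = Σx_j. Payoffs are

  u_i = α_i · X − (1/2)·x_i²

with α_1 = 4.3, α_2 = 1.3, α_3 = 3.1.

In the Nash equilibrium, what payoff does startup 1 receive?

Startup i's FOC: ∂u_i/∂x_i = α_i − x_i = 0, so x_i* = α_i.
NE contributions = (4.3, 1.3, 3.1); X = 8.7.
u_1 = α_1·X − ½·(x_1)² = 4.3·8.7 − ½·4.3² = 28.165.

28.165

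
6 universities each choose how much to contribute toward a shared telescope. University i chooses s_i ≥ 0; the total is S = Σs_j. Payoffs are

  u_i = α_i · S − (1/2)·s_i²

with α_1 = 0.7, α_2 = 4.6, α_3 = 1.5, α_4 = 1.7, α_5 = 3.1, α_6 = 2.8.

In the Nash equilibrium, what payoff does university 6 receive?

36.4

University i's FOC: ∂u_i/∂s_i = α_i − s_i = 0, so s_i* = α_i.
NE contributions = (0.7, 4.6, 1.5, 1.7, 3.1, 2.8); S = 14.4.
u_6 = α_6·S − ½·(s_6)² = 2.8·14.4 − ½·2.8² = 36.4.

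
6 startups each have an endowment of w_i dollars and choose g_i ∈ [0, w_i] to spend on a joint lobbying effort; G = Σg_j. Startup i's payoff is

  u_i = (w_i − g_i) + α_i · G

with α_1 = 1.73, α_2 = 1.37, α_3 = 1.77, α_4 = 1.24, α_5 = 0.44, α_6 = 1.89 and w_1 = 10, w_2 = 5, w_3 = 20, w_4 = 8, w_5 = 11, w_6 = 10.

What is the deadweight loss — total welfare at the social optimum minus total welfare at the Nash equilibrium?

81.84

∂u_i/∂g_i = α_i − 1, so startup i contributes w_i if α_i > 1, else 0.
α_i > 1 for i ∈ {1, 2, 3, 4, 6}; NE contributions (10, 5, 20, 8, 0, 10), G = 53.
W^NE = Σw_i − G^NE + (Σα_i)·G^NE = 64 + 7.44·53 = 458.32.
Planner: ∂(Σu_j)/∂g_i = Σα_j − 1 = 7.44 > 0, so everyone contributes w_i; G^SO = 64, W^SO = 64 + 7.44·64 = 540.16.
Deadweight loss = 81.84.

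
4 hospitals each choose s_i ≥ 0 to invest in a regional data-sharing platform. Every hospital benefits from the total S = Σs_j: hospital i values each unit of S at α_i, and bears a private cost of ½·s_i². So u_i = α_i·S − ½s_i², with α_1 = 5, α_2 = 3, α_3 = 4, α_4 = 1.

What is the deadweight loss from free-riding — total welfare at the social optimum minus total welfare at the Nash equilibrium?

Hospital i's FOC: ∂u_i/∂s_i = α_i − s_i = 0, so s_i* = α_i.
NE contributions = (5, 3, 4, 1); S = 13.
W^NE = (Σα)·S − ½Σα_i² = 13² − ½·51 = 143.5.
Planner sets s_i = Σα_j = 13 for every i, so S^SO = 4·13 = 52.
W^SO = (Σα)·S^SO − ½·4·(Σα)² = (4/2)·13² = 338.
Deadweight loss = W^SO − W^NE = 194.5.

194.5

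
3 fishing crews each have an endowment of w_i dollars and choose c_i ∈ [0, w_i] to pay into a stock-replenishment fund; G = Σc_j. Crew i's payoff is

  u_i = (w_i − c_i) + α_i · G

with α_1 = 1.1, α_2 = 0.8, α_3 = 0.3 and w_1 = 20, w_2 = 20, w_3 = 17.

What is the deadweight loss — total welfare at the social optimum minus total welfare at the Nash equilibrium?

∂u_i/∂c_i = α_i − 1, so crew i contributes w_i if α_i > 1, else 0.
α_i > 1 for i ∈ {1}; NE contributions (20, 0, 0), G = 20.
W^NE = Σw_i − G^NE + (Σα_i)·G^NE = 57 + 1.2·20 = 81.
Planner: ∂(Σu_j)/∂c_i = Σα_j − 1 = 1.2 > 0, so everyone contributes w_i; G^SO = 57, W^SO = 57 + 1.2·57 = 125.4.
Deadweight loss = 44.4.

44.4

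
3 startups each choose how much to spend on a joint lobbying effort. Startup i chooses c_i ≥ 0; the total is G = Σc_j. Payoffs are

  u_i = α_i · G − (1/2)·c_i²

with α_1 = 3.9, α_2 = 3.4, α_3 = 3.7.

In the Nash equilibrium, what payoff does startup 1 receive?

35.295

Startup i's FOC: ∂u_i/∂c_i = α_i − c_i = 0, so c_i* = α_i.
NE contributions = (3.9, 3.4, 3.7); G = 11.
u_1 = α_1·G − ½·(c_1)² = 3.9·11 − ½·3.9² = 35.295.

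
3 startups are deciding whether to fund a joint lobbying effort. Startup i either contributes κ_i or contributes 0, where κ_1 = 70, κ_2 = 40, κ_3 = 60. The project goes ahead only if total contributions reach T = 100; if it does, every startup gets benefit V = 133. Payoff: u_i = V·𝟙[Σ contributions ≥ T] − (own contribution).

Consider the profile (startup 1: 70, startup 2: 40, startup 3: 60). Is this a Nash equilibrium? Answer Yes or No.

Total = 170 ≥ 100: provided.
Startup 1 (pledges 70, payoff 63): dropping to 0 → total 100, payoff 133. Profitable deviation.

No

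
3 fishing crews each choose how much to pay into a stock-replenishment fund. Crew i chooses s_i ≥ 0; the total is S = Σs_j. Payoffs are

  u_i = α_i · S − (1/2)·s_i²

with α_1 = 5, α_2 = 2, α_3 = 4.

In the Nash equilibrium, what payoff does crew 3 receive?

36

Crew i's FOC: ∂u_i/∂s_i = α_i − s_i = 0, so s_i* = α_i.
NE contributions = (5, 2, 4); S = 11.
u_3 = α_3·S − ½·(s_3)² = 4·11 − ½·4² = 36.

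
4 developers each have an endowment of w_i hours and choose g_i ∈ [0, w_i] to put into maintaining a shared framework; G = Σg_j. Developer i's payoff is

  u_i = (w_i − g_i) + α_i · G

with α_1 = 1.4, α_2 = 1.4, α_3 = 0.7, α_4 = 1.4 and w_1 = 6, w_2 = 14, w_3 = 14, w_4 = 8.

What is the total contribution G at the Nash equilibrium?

∂u_i/∂g_i = α_i − 1, so developer i contributes w_i if α_i > 1, else 0.
α_i > 1 for i ∈ {1, 2, 4}; NE contributions (6, 14, 0, 8), G = 28.

28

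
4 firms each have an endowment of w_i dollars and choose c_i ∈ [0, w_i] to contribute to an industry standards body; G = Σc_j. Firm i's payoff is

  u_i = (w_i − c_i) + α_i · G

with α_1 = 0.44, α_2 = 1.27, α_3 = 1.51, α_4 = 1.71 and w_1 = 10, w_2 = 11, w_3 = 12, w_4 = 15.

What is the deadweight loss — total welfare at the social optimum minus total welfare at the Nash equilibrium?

39.3

∂u_i/∂c_i = α_i − 1, so firm i contributes w_i if α_i > 1, else 0.
α_i > 1 for i ∈ {2, 3, 4}; NE contributions (0, 11, 12, 15), G = 38.
W^NE = Σw_i − G^NE + (Σα_i)·G^NE = 48 + 3.93·38 = 197.34.
Planner: ∂(Σu_j)/∂c_i = Σα_j − 1 = 3.93 > 0, so everyone contributes w_i; G^SO = 48, W^SO = 48 + 3.93·48 = 236.64.
Deadweight loss = 39.3.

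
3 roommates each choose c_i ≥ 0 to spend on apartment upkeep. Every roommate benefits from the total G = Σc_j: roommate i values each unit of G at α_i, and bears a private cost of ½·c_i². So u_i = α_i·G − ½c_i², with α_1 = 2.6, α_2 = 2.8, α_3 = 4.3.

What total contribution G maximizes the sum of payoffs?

Planner FOC: ∂(Σu_j)/∂c_i = (Σα_j) − c_i = 0, so c_i^SO = Σα_j = 9.7 for every i; G^SO = 29.1.

29.1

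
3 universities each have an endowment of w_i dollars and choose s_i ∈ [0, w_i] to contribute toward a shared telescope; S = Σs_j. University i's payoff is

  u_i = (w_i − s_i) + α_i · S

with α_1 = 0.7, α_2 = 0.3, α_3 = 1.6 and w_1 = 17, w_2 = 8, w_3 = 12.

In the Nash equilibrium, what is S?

12

∂u_i/∂s_i = α_i − 1, so university i contributes w_i if α_i > 1, else 0.
α_i > 1 for i ∈ {3}; NE contributions (0, 0, 12), S = 12.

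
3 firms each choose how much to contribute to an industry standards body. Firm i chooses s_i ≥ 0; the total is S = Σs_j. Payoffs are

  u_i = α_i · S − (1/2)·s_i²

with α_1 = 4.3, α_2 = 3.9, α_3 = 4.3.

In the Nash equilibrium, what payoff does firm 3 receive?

44.505

Firm i's FOC: ∂u_i/∂s_i = α_i − s_i = 0, so s_i* = α_i.
NE contributions = (4.3, 3.9, 4.3); S = 12.5.
u_3 = α_3·S − ½·(s_3)² = 4.3·12.5 − ½·4.3² = 44.505.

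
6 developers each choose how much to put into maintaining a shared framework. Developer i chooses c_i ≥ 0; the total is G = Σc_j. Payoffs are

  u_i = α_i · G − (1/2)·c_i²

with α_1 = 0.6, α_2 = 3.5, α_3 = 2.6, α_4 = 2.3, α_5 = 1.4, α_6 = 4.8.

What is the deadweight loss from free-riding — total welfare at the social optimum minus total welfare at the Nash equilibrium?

Developer i's FOC: ∂u_i/∂c_i = α_i − c_i = 0, so c_i* = α_i.
NE contributions = (0.6, 3.5, 2.6, 2.3, 1.4, 4.8); G = 15.2.
W^NE = (Σα)·G − ½Σα_i² = 15.2² − ½·49.66 = 206.21.
Planner sets c_i = Σα_j = 15.2 for every i, so G^SO = 6·15.2 = 91.2.
W^SO = (Σα)·G^SO − ½·6·(Σα)² = (6/2)·15.2² = 693.12.
Deadweight loss = W^SO − W^NE = 486.91.

486.91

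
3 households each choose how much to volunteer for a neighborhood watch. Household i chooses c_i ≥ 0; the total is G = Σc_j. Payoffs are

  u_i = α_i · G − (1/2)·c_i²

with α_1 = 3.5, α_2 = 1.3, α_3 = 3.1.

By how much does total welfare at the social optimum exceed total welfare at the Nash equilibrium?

Household i's FOC: ∂u_i/∂c_i = α_i − c_i = 0, so c_i* = α_i.
NE contributions = (3.5, 1.3, 3.1); G = 7.9.
W^NE = (Σα)·G − ½Σα_i² = 7.9² − ½·23.55 = 50.635.
Planner sets c_i = Σα_j = 7.9 for every i, so G^SO = 3·7.9 = 23.7.
W^SO = (Σα)·G^SO − ½·3·(Σα)² = (3/2)·7.9² = 93.615.
Deadweight loss = W^SO − W^NE = 42.98.

42.98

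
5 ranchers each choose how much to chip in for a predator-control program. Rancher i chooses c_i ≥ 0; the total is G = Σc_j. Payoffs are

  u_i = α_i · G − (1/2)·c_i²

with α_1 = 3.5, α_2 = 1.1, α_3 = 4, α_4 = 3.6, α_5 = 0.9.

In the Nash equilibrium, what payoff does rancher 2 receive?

Rancher i's FOC: ∂u_i/∂c_i = α_i − c_i = 0, so c_i* = α_i.
NE contributions = (3.5, 1.1, 4, 3.6, 0.9); G = 13.1.
u_2 = α_2·G − ½·(c_2)² = 1.1·13.1 − ½·1.1² = 13.805.

13.805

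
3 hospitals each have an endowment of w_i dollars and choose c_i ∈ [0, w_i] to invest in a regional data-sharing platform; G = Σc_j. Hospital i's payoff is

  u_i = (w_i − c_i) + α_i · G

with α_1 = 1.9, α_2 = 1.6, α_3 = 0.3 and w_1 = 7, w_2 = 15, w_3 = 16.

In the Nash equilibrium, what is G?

∂u_i/∂c_i = α_i − 1, so hospital i contributes w_i if α_i > 1, else 0.
α_i > 1 for i ∈ {1, 2}; NE contributions (7, 15, 0), G = 22.

22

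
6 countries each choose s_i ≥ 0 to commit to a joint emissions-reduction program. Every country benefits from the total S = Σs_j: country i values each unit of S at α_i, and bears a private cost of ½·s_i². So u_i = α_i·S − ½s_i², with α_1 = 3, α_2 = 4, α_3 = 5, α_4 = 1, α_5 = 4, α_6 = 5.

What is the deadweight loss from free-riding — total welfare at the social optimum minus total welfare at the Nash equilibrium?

Country i's FOC: ∂u_i/∂s_i = α_i − s_i = 0, so s_i* = α_i.
NE contributions = (3, 4, 5, 1, 4, 5); S = 22.
W^NE = (Σα)·S − ½Σα_i² = 22² − ½·92 = 438.
Planner sets s_i = Σα_j = 22 for every i, so S^SO = 6·22 = 132.
W^SO = (Σα)·S^SO − ½·6·(Σα)² = (6/2)·22² = 1452.
Deadweight loss = W^SO − W^NE = 1014.

1014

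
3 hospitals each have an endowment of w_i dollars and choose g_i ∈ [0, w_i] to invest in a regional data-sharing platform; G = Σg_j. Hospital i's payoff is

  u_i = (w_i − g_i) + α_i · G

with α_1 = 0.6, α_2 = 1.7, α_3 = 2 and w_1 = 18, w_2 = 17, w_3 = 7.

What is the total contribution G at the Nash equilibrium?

∂u_i/∂g_i = α_i − 1, so hospital i contributes w_i if α_i > 1, else 0.
α_i > 1 for i ∈ {2, 3}; NE contributions (0, 17, 7), G = 24.

24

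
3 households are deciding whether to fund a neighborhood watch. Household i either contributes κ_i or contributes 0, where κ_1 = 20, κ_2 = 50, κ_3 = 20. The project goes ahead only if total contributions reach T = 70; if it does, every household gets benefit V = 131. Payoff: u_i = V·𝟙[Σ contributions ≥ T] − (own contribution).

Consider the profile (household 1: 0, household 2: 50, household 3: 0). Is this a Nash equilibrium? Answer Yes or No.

Total = 50 < 70: not provided.
Household 1 (pledges 0, payoff 0): pledging 20 → total 70, payoff 111. Profitable deviation.

No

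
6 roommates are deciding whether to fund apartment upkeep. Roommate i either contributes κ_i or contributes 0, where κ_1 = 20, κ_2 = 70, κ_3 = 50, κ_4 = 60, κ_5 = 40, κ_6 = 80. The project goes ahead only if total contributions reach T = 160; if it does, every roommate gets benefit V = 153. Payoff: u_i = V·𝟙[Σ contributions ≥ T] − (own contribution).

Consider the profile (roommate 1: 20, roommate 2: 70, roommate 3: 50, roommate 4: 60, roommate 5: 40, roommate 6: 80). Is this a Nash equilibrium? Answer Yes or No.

No

Total = 320 ≥ 160: provided.
Roommate 1 (pledges 20, payoff 133): dropping to 0 → total 300, payoff 153. Profitable deviation.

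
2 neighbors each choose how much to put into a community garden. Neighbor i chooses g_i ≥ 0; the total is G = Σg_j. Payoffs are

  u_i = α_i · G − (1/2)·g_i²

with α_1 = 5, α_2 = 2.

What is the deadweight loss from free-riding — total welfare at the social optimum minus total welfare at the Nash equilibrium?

Neighbor i's FOC: ∂u_i/∂g_i = α_i − g_i = 0, so g_i* = α_i.
NE contributions = (5, 2); G = 7.
W^NE = (Σα)·G − ½Σα_i² = 7² − ½·29 = 34.5.
Planner sets g_i = Σα_j = 7 for every i, so G^SO = 2·7 = 14.
W^SO = (Σα)·G^SO − ½·2·(Σα)² = (2/2)·7² = 49.
Deadweight loss = W^SO − W^NE = 14.5.

14.5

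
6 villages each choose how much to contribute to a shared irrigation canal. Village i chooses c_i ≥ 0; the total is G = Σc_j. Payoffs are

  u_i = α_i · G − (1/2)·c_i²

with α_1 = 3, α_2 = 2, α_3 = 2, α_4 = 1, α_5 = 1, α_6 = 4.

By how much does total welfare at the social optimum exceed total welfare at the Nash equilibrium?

Village i's FOC: ∂u_i/∂c_i = α_i − c_i = 0, so c_i* = α_i.
NE contributions = (3, 2, 2, 1, 1, 4); G = 13.
W^NE = (Σα)·G − ½Σα_i² = 13² − ½·35 = 151.5.
Planner sets c_i = Σα_j = 13 for every i, so G^SO = 6·13 = 78.
W^SO = (Σα)·G^SO − ½·6·(Σα)² = (6/2)·13² = 507.
Deadweight loss = W^SO − W^NE = 355.5.

355.5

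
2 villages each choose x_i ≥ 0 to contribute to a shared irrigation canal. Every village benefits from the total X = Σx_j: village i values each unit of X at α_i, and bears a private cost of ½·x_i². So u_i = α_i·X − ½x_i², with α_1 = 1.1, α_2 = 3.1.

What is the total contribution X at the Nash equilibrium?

4.2

Village i's FOC: ∂u_i/∂x_i = α_i − x_i = 0, so x_i* = α_i.
NE contributions = (1.1, 3.1); X = 4.2.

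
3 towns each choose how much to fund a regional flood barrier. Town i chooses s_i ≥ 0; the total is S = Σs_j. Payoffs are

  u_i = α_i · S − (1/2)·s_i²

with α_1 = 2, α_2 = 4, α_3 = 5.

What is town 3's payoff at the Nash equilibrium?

42.5

Town i's FOC: ∂u_i/∂s_i = α_i − s_i = 0, so s_i* = α_i.
NE contributions = (2, 4, 5); S = 11.
u_3 = α_3·S − ½·(s_3)² = 5·11 − ½·5² = 42.5.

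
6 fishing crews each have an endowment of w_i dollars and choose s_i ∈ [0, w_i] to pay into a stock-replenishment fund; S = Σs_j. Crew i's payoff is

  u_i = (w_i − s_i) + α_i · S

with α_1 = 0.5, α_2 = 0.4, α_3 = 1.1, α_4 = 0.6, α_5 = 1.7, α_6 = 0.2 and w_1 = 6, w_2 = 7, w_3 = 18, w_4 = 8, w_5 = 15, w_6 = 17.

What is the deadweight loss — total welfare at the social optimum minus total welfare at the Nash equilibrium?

∂u_i/∂s_i = α_i − 1, so crew i contributes w_i if α_i > 1, else 0.
α_i > 1 for i ∈ {3, 5}; NE contributions (0, 0, 18, 0, 15, 0), S = 33.
W^NE = Σw_i − S^NE + (Σα_i)·S^NE = 71 + 3.5·33 = 186.5.
Planner: ∂(Σu_j)/∂s_i = Σα_j − 1 = 3.5 > 0, so everyone contributes w_i; S^SO = 71, W^SO = 71 + 3.5·71 = 319.5.
Deadweight loss = 133.

133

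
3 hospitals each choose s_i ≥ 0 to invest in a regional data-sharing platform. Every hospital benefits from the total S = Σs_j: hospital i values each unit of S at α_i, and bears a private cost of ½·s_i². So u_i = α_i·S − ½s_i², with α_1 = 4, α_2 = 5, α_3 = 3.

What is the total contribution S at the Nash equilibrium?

12

Hospital i's FOC: ∂u_i/∂s_i = α_i − s_i = 0, so s_i* = α_i.
NE contributions = (4, 5, 3); S = 12.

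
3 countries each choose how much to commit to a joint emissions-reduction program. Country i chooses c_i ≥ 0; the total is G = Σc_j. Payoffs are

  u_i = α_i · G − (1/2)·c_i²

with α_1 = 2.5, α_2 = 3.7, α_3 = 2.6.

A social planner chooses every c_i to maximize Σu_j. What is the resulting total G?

26.4

Planner FOC: ∂(Σu_j)/∂c_i = (Σα_j) − c_i = 0, so c_i^SO = Σα_j = 8.8 for every i; G^SO = 26.4.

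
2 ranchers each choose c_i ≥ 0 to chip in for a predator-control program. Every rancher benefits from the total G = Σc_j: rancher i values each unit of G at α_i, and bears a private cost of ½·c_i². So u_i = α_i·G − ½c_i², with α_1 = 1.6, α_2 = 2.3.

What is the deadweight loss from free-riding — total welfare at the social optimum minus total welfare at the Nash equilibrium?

Rancher i's FOC: ∂u_i/∂c_i = α_i − c_i = 0, so c_i* = α_i.
NE contributions = (1.6, 2.3); G = 3.9.
W^NE = (Σα)·G − ½Σα_i² = 3.9² − ½·7.85 = 11.285.
Planner sets c_i = Σα_j = 3.9 for every i, so G^SO = 2·3.9 = 7.8.
W^SO = (Σα)·G^SO − ½·2·(Σα)² = (2/2)·3.9² = 15.21.
Deadweight loss = W^SO − W^NE = 3.925.

3.925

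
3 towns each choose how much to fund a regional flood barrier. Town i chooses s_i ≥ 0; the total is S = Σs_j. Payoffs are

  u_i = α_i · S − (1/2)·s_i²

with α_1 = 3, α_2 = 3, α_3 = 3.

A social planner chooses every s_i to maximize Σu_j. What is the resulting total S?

Planner FOC: ∂(Σu_j)/∂s_i = (Σα_j) − s_i = 0, so s_i^SO = Σα_j = 9 for every i; S^SO = 27.

27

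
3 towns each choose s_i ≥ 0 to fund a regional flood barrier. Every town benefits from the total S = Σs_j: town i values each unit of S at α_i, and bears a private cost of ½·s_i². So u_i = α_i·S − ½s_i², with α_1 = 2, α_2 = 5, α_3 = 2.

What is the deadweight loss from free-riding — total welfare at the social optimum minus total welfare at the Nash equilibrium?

57

Town i's FOC: ∂u_i/∂s_i = α_i − s_i = 0, so s_i* = α_i.
NE contributions = (2, 5, 2); S = 9.
W^NE = (Σα)·S − ½Σα_i² = 9² − ½·33 = 64.5.
Planner sets s_i = Σα_j = 9 for every i, so S^SO = 3·9 = 27.
W^SO = (Σα)·S^SO − ½·3·(Σα)² = (3/2)·9² = 121.5.
Deadweight loss = W^SO − W^NE = 57.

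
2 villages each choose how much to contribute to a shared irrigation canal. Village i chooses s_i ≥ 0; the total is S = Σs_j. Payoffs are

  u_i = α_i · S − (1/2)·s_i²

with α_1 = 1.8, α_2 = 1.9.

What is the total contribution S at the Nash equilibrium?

3.7

Village i's FOC: ∂u_i/∂s_i = α_i − s_i = 0, so s_i* = α_i.
NE contributions = (1.8, 1.9); S = 3.7.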